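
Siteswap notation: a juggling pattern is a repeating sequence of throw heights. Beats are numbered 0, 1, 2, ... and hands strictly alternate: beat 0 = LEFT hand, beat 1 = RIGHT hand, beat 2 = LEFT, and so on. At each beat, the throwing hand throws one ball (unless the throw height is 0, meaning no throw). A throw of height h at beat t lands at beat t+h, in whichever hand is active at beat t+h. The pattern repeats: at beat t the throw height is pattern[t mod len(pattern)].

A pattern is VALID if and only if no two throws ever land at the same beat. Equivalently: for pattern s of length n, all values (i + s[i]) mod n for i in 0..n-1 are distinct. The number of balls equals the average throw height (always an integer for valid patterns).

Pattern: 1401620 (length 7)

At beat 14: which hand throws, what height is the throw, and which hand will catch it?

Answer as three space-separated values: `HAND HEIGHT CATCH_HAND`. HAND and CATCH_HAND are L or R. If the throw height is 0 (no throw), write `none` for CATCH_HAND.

Beat 14: 14 mod 2 = 0, so hand = L
Throw height = pattern[14 mod 7] = pattern[0] = 1
Lands at beat 14+1=15, 15 mod 2 = 1, so catch hand = R

Answer: L 1 R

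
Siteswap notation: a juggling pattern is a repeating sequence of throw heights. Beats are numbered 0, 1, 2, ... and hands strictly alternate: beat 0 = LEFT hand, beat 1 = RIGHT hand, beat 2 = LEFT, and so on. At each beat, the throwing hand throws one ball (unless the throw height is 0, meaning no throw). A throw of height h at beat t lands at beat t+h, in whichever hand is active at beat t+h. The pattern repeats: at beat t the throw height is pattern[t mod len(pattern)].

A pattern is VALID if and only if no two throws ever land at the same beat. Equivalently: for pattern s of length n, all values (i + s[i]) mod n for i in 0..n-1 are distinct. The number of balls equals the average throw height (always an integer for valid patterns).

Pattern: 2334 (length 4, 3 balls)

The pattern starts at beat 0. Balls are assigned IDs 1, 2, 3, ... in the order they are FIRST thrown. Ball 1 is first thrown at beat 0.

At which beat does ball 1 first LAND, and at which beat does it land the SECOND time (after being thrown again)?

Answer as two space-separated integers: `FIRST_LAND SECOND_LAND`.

Beat 0 (L): throw ball1 h=2 -> lands@2:L; in-air after throw: [b1@2:L]
Beat 1 (R): throw ball2 h=3 -> lands@4:L; in-air after throw: [b1@2:L b2@4:L]
Beat 2 (L): throw ball1 h=3 -> lands@5:R; in-air after throw: [b2@4:L b1@5:R]
Beat 3 (R): throw ball3 h=4 -> lands@7:R; in-air after throw: [b2@4:L b1@5:R b3@7:R]
Beat 4 (L): throw ball2 h=2 -> lands@6:L; in-air after throw: [b1@5:R b2@6:L b3@7:R]
Beat 5 (R): throw ball1 h=3 -> lands@8:L; in-air after throw: [b2@6:L b3@7:R b1@8:L]
Ball 1: thrown@0 h=2 -> first land @2; rethrown@2 h=3 -> second land @5

Answer: 2 5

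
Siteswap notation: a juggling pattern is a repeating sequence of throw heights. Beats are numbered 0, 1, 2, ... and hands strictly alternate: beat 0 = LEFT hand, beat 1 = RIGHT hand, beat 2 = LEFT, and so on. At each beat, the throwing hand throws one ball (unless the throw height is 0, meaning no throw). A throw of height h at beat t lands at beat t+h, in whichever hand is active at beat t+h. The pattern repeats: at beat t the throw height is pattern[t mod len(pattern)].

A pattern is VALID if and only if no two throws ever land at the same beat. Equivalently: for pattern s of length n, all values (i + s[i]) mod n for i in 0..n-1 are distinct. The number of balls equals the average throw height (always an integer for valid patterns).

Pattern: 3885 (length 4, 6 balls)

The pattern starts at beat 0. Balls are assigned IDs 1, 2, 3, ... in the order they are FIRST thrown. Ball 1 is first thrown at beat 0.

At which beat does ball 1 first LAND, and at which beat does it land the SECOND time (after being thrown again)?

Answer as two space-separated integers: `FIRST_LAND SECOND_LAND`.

Answer: 3 8

Derivation:
Beat 0 (L): throw ball1 h=3 -> lands@3:R; in-air after throw: [b1@3:R]
Beat 1 (R): throw ball2 h=8 -> lands@9:R; in-air after throw: [b1@3:R b2@9:R]
Beat 2 (L): throw ball3 h=8 -> lands@10:L; in-air after throw: [b1@3:R b2@9:R b3@10:L]
Beat 3 (R): throw ball1 h=5 -> lands@8:L; in-air after throw: [b1@8:L b2@9:R b3@10:L]
Beat 4 (L): throw ball4 h=3 -> lands@7:R; in-air after throw: [b4@7:R b1@8:L b2@9:R b3@10:L]
Beat 5 (R): throw ball5 h=8 -> lands@13:R; in-air after throw: [b4@7:R b1@8:L b2@9:R b3@10:L b5@13:R]
Beat 6 (L): throw ball6 h=8 -> lands@14:L; in-air after throw: [b4@7:R b1@8:L b2@9:R b3@10:L b5@13:R b6@14:L]
Beat 7 (R): throw ball4 h=5 -> lands@12:L; in-air after throw: [b1@8:L b2@9:R b3@10:L b4@12:L b5@13:R b6@14:L]
Beat 8 (L): throw ball1 h=3 -> lands@11:R; in-air after throw: [b2@9:R b3@10:L b1@11:R b4@12:L b5@13:R b6@14:L]
Ball 1: thrown@0 h=3 -> first land @3; rethrown@3 h=5 -> second land @8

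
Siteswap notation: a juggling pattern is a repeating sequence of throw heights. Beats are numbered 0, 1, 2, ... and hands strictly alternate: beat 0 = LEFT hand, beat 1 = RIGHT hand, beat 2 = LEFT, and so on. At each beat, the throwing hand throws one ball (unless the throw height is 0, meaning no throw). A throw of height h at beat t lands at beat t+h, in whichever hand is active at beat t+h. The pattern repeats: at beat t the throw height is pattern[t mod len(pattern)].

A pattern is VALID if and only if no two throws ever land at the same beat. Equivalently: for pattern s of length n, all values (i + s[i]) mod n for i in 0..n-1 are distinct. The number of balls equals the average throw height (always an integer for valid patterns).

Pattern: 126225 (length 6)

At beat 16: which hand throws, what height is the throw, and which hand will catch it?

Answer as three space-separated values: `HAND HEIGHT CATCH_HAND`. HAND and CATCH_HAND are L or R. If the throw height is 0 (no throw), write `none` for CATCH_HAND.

Beat 16: 16 mod 2 = 0, so hand = L
Throw height = pattern[16 mod 6] = pattern[4] = 2
Lands at beat 16+2=18, 18 mod 2 = 0, so catch hand = L

Answer: L 2 L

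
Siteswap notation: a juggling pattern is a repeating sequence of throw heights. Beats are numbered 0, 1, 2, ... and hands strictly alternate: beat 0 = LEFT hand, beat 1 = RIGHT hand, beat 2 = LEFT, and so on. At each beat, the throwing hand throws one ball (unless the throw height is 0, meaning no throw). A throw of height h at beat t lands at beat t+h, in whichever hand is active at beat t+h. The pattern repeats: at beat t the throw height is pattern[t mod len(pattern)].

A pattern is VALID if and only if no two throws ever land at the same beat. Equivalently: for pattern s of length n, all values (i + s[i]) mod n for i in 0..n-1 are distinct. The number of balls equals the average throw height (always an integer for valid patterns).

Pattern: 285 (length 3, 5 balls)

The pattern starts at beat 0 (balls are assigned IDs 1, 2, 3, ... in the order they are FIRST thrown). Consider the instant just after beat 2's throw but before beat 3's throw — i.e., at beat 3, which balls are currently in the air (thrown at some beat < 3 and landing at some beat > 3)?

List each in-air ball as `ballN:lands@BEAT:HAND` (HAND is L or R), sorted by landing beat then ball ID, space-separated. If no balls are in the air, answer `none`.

Beat 0 (L): throw ball1 h=2 -> lands@2:L; in-air after throw: [b1@2:L]
Beat 1 (R): throw ball2 h=8 -> lands@9:R; in-air after throw: [b1@2:L b2@9:R]
Beat 2 (L): throw ball1 h=5 -> lands@7:R; in-air after throw: [b1@7:R b2@9:R]
Beat 3 (R): throw ball3 h=2 -> lands@5:R; in-air after throw: [b3@5:R b1@7:R b2@9:R]

Answer: ball1:lands@7:R ball2:lands@9:R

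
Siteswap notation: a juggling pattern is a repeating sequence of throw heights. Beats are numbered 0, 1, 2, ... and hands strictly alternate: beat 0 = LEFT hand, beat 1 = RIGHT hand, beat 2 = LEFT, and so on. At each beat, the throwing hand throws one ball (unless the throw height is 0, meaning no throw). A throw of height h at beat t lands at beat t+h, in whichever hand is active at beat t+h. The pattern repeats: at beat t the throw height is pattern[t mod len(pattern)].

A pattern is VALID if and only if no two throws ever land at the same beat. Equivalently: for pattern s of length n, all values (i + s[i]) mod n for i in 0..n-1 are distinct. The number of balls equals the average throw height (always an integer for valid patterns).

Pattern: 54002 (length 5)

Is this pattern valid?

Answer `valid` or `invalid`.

i=0: (i + s[i]) mod n = (0 + 5) mod 5 = 0
i=1: (i + s[i]) mod n = (1 + 4) mod 5 = 0
i=2: (i + s[i]) mod n = (2 + 0) mod 5 = 2
i=3: (i + s[i]) mod n = (3 + 0) mod 5 = 3
i=4: (i + s[i]) mod n = (4 + 2) mod 5 = 1
Residues: [0, 0, 2, 3, 1], distinct: False

Answer: invalid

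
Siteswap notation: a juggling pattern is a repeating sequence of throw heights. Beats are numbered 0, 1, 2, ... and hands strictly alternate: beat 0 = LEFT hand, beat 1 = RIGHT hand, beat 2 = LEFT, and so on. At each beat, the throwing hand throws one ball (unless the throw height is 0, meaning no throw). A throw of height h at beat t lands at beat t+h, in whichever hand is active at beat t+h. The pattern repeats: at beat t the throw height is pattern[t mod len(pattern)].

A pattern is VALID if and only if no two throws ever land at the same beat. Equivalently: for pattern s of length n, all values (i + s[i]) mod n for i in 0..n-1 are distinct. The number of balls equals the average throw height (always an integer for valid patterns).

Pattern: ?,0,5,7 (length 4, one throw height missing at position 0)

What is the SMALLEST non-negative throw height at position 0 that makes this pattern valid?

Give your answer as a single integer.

i=0: s[i]=? (unknown)
i=1: (1 + 0) mod 4 = 1
i=2: (2 + 5) mod 4 = 3
i=3: (3 + 7) mod 4 = 2
Known residues: [1, 2, 3]; need a permutation of 0..3, so missing residue r = 0
Need (0 + s) mod 4 = 0; smallest s = (0 - 0) mod 4 = 0

Answer: 0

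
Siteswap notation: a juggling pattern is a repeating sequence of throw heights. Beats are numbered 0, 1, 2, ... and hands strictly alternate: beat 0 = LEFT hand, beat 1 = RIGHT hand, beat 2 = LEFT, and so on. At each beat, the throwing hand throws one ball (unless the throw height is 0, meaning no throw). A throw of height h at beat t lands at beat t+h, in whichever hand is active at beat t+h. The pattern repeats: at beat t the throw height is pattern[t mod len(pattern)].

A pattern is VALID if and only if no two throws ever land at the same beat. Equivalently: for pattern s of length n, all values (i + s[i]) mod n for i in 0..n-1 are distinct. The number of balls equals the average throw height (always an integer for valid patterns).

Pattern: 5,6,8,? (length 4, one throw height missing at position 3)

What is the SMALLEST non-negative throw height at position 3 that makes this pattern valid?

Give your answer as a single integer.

Answer: 1

Derivation:
i=0: (0 + 5) mod 4 = 1
i=1: (1 + 6) mod 4 = 3
i=2: (2 + 8) mod 4 = 2
i=3: s[i]=? (unknown)
Known residues: [1, 2, 3]; need a permutation of 0..3, so missing residue r = 0
Need (3 + s) mod 4 = 0; smallest s = (0 - 3) mod 4 = 1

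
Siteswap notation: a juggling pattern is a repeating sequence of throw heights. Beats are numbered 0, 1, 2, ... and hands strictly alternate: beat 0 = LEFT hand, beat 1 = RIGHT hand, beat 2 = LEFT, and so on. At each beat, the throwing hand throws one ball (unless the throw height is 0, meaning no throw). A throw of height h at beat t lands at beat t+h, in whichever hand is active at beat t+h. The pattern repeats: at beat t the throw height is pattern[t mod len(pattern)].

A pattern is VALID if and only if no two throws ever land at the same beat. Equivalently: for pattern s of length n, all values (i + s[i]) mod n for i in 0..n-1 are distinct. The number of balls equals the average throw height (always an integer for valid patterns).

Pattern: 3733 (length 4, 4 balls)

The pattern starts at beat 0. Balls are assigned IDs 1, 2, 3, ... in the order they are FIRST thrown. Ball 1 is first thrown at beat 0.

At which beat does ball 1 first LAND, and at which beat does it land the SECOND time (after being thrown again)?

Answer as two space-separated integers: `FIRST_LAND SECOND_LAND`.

Beat 0 (L): throw ball1 h=3 -> lands@3:R; in-air after throw: [b1@3:R]
Beat 1 (R): throw ball2 h=7 -> lands@8:L; in-air after throw: [b1@3:R b2@8:L]
Beat 2 (L): throw ball3 h=3 -> lands@5:R; in-air after throw: [b1@3:R b3@5:R b2@8:L]
Beat 3 (R): throw ball1 h=3 -> lands@6:L; in-air after throw: [b3@5:R b1@6:L b2@8:L]
Beat 4 (L): throw ball4 h=3 -> lands@7:R; in-air after throw: [b3@5:R b1@6:L b4@7:R b2@8:L]
Beat 5 (R): throw ball3 h=7 -> lands@12:L; in-air after throw: [b1@6:L b4@7:R b2@8:L b3@12:L]
Beat 6 (L): throw ball1 h=3 -> lands@9:R; in-air after throw: [b4@7:R b2@8:L b1@9:R b3@12:L]
Ball 1: thrown@0 h=3 -> first land @3; rethrown@3 h=3 -> second land @6

Answer: 3 6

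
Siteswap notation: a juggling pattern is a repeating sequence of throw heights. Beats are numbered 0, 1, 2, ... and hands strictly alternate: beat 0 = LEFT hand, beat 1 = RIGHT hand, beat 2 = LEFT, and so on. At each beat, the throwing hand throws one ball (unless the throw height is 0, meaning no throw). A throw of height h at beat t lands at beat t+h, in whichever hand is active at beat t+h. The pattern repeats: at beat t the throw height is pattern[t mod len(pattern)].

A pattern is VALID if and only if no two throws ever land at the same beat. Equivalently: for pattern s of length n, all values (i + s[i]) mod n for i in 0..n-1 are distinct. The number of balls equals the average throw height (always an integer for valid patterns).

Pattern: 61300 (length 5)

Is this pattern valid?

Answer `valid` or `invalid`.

Answer: valid

Derivation:
i=0: (i + s[i]) mod n = (0 + 6) mod 5 = 1
i=1: (i + s[i]) mod n = (1 + 1) mod 5 = 2
i=2: (i + s[i]) mod n = (2 + 3) mod 5 = 0
i=3: (i + s[i]) mod n = (3 + 0) mod 5 = 3
i=4: (i + s[i]) mod n = (4 + 0) mod 5 = 4
Residues: [1, 2, 0, 3, 4], distinct: True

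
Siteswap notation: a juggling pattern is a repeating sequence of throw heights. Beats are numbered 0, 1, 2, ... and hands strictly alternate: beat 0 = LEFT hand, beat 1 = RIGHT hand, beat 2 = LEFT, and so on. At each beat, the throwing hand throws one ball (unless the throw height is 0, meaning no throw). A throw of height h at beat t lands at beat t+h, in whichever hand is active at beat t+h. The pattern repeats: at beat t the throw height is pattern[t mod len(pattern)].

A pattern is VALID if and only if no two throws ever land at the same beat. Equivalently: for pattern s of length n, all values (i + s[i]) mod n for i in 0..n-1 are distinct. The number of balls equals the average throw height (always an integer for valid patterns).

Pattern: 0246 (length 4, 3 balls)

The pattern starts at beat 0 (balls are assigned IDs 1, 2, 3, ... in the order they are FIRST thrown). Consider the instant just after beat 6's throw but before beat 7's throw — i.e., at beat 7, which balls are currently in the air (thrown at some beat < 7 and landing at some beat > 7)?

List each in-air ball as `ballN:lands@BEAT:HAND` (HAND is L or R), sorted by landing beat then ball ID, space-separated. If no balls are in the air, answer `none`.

Answer: ball1:lands@9:R ball2:lands@10:L

Derivation:
Beat 1 (R): throw ball1 h=2 -> lands@3:R; in-air after throw: [b1@3:R]
Beat 2 (L): throw ball2 h=4 -> lands@6:L; in-air after throw: [b1@3:R b2@6:L]
Beat 3 (R): throw ball1 h=6 -> lands@9:R; in-air after throw: [b2@6:L b1@9:R]
Beat 5 (R): throw ball3 h=2 -> lands@7:R; in-air after throw: [b2@6:L b3@7:R b1@9:R]
Beat 6 (L): throw ball2 h=4 -> lands@10:L; in-air after throw: [b3@7:R b1@9:R b2@10:L]
Beat 7 (R): throw ball3 h=6 -> lands@13:R; in-air after throw: [b1@9:R b2@10:L b3@13:R]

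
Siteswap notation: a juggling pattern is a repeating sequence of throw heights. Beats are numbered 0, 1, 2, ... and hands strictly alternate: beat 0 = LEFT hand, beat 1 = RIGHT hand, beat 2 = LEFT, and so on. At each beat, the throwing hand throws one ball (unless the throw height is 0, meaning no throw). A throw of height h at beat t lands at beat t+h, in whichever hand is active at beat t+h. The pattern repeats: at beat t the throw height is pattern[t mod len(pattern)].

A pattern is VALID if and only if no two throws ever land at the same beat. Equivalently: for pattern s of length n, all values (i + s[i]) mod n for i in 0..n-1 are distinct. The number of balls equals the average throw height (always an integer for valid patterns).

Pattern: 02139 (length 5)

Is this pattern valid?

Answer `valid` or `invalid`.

i=0: (i + s[i]) mod n = (0 + 0) mod 5 = 0
i=1: (i + s[i]) mod n = (1 + 2) mod 5 = 3
i=2: (i + s[i]) mod n = (2 + 1) mod 5 = 3
i=3: (i + s[i]) mod n = (3 + 3) mod 5 = 1
i=4: (i + s[i]) mod n = (4 + 9) mod 5 = 3
Residues: [0, 3, 3, 1, 3], distinct: False

Answer: invalid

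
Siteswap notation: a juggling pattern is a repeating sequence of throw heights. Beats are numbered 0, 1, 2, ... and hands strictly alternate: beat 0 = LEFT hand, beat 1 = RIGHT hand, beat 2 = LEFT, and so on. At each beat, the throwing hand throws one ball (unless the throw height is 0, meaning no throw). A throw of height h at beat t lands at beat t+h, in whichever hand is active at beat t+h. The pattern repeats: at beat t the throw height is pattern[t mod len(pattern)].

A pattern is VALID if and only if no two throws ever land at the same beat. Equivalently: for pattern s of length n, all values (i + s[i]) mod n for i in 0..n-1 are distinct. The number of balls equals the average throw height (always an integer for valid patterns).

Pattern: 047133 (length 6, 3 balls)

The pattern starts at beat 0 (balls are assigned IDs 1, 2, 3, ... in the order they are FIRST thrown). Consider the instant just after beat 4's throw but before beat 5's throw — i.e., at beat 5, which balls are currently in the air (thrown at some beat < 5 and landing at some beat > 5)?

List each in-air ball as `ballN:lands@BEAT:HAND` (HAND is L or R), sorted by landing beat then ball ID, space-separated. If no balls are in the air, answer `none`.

Answer: ball3:lands@7:R ball2:lands@9:R

Derivation:
Beat 1 (R): throw ball1 h=4 -> lands@5:R; in-air after throw: [b1@5:R]
Beat 2 (L): throw ball2 h=7 -> lands@9:R; in-air after throw: [b1@5:R b2@9:R]
Beat 3 (R): throw ball3 h=1 -> lands@4:L; in-air after throw: [b3@4:L b1@5:R b2@9:R]
Beat 4 (L): throw ball3 h=3 -> lands@7:R; in-air after throw: [b1@5:R b3@7:R b2@9:R]
Beat 5 (R): throw ball1 h=3 -> lands@8:L; in-air after throw: [b3@7:R b1@8:L b2@9:R]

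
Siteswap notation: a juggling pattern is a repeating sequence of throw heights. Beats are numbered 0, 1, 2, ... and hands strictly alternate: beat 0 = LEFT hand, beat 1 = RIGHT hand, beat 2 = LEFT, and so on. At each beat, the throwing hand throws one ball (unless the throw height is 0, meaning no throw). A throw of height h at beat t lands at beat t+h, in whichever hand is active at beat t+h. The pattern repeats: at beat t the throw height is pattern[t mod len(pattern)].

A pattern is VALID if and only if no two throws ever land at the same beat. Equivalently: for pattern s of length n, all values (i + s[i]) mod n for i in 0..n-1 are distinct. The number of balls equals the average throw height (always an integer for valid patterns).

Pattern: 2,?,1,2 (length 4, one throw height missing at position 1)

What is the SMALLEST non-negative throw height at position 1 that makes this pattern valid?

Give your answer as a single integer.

Answer: 3

Derivation:
i=0: (0 + 2) mod 4 = 2
i=1: s[i]=? (unknown)
i=2: (2 + 1) mod 4 = 3
i=3: (3 + 2) mod 4 = 1
Known residues: [1, 2, 3]; need a permutation of 0..3, so missing residue r = 0
Need (1 + s) mod 4 = 0; smallest s = (0 - 1) mod 4 = 3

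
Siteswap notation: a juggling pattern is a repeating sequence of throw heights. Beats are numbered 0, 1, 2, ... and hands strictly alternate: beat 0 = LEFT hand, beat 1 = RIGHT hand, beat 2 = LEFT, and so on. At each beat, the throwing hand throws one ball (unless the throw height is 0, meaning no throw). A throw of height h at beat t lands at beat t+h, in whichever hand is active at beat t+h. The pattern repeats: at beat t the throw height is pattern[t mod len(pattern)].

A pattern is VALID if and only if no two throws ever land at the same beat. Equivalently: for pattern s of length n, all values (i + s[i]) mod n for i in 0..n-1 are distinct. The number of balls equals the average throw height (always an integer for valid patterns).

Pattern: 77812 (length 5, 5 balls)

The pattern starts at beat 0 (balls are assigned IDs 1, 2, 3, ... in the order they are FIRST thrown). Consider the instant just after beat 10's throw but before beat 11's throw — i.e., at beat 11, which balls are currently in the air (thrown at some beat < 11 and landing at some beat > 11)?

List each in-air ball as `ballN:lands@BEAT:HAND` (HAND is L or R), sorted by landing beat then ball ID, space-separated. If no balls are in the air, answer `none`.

Beat 0 (L): throw ball1 h=7 -> lands@7:R; in-air after throw: [b1@7:R]
Beat 1 (R): throw ball2 h=7 -> lands@8:L; in-air after throw: [b1@7:R b2@8:L]
Beat 2 (L): throw ball3 h=8 -> lands@10:L; in-air after throw: [b1@7:R b2@8:L b3@10:L]
Beat 3 (R): throw ball4 h=1 -> lands@4:L; in-air after throw: [b4@4:L b1@7:R b2@8:L b3@10:L]
Beat 4 (L): throw ball4 h=2 -> lands@6:L; in-air after throw: [b4@6:L b1@7:R b2@8:L b3@10:L]
Beat 5 (R): throw ball5 h=7 -> lands@12:L; in-air after throw: [b4@6:L b1@7:R b2@8:L b3@10:L b5@12:L]
Beat 6 (L): throw ball4 h=7 -> lands@13:R; in-air after throw: [b1@7:R b2@8:L b3@10:L b5@12:L b4@13:R]
Beat 7 (R): throw ball1 h=8 -> lands@15:R; in-air after throw: [b2@8:L b3@10:L b5@12:L b4@13:R b1@15:R]
Beat 8 (L): throw ball2 h=1 -> lands@9:R; in-air after throw: [b2@9:R b3@10:L b5@12:L b4@13:R b1@15:R]
Beat 9 (R): throw ball2 h=2 -> lands@11:R; in-air after throw: [b3@10:L b2@11:R b5@12:L b4@13:R b1@15:R]
Beat 10 (L): throw ball3 h=7 -> lands@17:R; in-air after throw: [b2@11:R b5@12:L b4@13:R b1@15:R b3@17:R]
Beat 11 (R): throw ball2 h=7 -> lands@18:L; in-air after throw: [b5@12:L b4@13:R b1@15:R b3@17:R b2@18:L]

Answer: ball5:lands@12:L ball4:lands@13:R ball1:lands@15:R ball3:lands@17:R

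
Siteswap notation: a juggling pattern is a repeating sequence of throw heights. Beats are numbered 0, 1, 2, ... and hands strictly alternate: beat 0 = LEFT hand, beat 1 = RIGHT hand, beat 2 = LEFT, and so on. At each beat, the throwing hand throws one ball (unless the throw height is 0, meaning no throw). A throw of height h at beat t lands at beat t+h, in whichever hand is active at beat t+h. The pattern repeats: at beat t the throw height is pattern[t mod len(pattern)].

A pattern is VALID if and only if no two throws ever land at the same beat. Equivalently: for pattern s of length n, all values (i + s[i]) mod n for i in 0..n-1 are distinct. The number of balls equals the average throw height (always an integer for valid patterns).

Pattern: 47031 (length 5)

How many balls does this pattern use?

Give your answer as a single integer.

Answer: 3

Derivation:
Pattern = [4, 7, 0, 3, 1], length n = 5
  position 0: throw height = 4, running sum = 4
  position 1: throw height = 7, running sum = 11
  position 2: throw height = 0, running sum = 11
  position 3: throw height = 3, running sum = 14
  position 4: throw height = 1, running sum = 15
Total sum = 15; balls = sum / n = 15 / 5 = 3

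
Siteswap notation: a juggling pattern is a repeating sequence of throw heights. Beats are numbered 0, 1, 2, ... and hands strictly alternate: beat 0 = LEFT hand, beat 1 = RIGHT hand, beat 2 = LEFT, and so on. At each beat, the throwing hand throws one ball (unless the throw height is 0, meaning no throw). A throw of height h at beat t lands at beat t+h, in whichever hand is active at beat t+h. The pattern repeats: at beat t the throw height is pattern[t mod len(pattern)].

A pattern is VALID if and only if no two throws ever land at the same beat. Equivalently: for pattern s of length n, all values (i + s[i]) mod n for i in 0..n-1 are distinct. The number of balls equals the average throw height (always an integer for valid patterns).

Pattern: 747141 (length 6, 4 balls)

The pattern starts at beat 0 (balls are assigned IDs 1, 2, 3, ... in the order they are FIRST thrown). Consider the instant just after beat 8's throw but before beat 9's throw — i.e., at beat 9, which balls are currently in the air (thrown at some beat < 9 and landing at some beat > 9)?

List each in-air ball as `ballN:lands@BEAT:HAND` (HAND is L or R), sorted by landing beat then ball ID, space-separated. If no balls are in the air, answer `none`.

Answer: ball1:lands@11:R ball2:lands@13:R ball4:lands@15:R

Derivation:
Beat 0 (L): throw ball1 h=7 -> lands@7:R; in-air after throw: [b1@7:R]
Beat 1 (R): throw ball2 h=4 -> lands@5:R; in-air after throw: [b2@5:R b1@7:R]
Beat 2 (L): throw ball3 h=7 -> lands@9:R; in-air after throw: [b2@5:R b1@7:R b3@9:R]
Beat 3 (R): throw ball4 h=1 -> lands@4:L; in-air after throw: [b4@4:L b2@5:R b1@7:R b3@9:R]
Beat 4 (L): throw ball4 h=4 -> lands@8:L; in-air after throw: [b2@5:R b1@7:R b4@8:L b3@9:R]
Beat 5 (R): throw ball2 h=1 -> lands@6:L; in-air after throw: [b2@6:L b1@7:R b4@8:L b3@9:R]
Beat 6 (L): throw ball2 h=7 -> lands@13:R; in-air after throw: [b1@7:R b4@8:L b3@9:R b2@13:R]
Beat 7 (R): throw ball1 h=4 -> lands@11:R; in-air after throw: [b4@8:L b3@9:R b1@11:R b2@13:R]
Beat 8 (L): throw ball4 h=7 -> lands@15:R; in-air after throw: [b3@9:R b1@11:R b2@13:R b4@15:R]
Beat 9 (R): throw ball3 h=1 -> lands@10:L; in-air after throw: [b3@10:L b1@11:R b2@13:R b4@15:R]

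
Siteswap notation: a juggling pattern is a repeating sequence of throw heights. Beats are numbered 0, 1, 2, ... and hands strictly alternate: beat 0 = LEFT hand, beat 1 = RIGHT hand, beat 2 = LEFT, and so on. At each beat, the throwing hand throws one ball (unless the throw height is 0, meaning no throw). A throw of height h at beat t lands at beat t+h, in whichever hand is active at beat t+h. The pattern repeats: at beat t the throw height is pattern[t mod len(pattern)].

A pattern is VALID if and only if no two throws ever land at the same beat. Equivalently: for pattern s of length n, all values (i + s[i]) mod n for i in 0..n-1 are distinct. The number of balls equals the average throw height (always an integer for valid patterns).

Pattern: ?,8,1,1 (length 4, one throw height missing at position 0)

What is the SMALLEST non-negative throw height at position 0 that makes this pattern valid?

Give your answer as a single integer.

Answer: 2

Derivation:
i=0: s[i]=? (unknown)
i=1: (1 + 8) mod 4 = 1
i=2: (2 + 1) mod 4 = 3
i=3: (3 + 1) mod 4 = 0
Known residues: [0, 1, 3]; need a permutation of 0..3, so missing residue r = 2
Need (0 + s) mod 4 = 2; smallest s = (2 - 0) mod 4 = 2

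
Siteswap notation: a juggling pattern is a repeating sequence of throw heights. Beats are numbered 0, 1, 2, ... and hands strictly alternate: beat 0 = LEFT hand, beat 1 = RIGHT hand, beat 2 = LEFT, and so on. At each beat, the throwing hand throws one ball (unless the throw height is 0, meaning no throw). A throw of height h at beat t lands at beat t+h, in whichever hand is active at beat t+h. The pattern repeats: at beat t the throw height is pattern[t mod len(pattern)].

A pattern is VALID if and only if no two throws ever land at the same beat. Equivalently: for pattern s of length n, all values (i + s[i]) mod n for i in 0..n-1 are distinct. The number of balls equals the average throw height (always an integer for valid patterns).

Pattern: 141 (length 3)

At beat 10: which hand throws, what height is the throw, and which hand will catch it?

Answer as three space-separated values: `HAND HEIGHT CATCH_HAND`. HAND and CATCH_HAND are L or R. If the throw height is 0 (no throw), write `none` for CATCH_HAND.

Answer: L 4 L

Derivation:
Beat 10: 10 mod 2 = 0, so hand = L
Throw height = pattern[10 mod 3] = pattern[1] = 4
Lands at beat 10+4=14, 14 mod 2 = 0, so catch hand = L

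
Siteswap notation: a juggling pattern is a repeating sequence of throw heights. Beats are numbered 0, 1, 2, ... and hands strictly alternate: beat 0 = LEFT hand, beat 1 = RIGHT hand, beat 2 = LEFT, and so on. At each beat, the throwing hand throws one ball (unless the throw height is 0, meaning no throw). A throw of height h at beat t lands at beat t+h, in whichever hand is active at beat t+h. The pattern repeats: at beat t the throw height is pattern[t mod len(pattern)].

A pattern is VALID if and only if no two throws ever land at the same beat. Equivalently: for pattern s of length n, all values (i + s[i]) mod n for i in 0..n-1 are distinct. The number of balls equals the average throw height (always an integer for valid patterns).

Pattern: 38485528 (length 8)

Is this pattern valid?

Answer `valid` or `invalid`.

Answer: invalid

Derivation:
i=0: (i + s[i]) mod n = (0 + 3) mod 8 = 3
i=1: (i + s[i]) mod n = (1 + 8) mod 8 = 1
i=2: (i + s[i]) mod n = (2 + 4) mod 8 = 6
i=3: (i + s[i]) mod n = (3 + 8) mod 8 = 3
i=4: (i + s[i]) mod n = (4 + 5) mod 8 = 1
i=5: (i + s[i]) mod n = (5 + 5) mod 8 = 2
i=6: (i + s[i]) mod n = (6 + 2) mod 8 = 0
i=7: (i + s[i]) mod n = (7 + 8) mod 8 = 7
Residues: [3, 1, 6, 3, 1, 2, 0, 7], distinct: False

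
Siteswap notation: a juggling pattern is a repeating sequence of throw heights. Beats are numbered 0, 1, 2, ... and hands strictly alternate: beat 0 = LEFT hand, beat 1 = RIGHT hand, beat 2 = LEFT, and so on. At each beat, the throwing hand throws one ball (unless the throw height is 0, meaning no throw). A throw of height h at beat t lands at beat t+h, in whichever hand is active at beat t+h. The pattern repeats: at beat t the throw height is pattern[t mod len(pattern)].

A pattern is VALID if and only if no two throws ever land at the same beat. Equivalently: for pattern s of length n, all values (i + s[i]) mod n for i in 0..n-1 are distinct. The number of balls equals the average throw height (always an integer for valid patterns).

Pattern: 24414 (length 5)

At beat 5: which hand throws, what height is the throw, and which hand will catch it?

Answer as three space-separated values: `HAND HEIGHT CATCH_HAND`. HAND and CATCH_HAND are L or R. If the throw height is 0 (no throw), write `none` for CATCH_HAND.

Beat 5: 5 mod 2 = 1, so hand = R
Throw height = pattern[5 mod 5] = pattern[0] = 2
Lands at beat 5+2=7, 7 mod 2 = 1, so catch hand = R

Answer: R 2 R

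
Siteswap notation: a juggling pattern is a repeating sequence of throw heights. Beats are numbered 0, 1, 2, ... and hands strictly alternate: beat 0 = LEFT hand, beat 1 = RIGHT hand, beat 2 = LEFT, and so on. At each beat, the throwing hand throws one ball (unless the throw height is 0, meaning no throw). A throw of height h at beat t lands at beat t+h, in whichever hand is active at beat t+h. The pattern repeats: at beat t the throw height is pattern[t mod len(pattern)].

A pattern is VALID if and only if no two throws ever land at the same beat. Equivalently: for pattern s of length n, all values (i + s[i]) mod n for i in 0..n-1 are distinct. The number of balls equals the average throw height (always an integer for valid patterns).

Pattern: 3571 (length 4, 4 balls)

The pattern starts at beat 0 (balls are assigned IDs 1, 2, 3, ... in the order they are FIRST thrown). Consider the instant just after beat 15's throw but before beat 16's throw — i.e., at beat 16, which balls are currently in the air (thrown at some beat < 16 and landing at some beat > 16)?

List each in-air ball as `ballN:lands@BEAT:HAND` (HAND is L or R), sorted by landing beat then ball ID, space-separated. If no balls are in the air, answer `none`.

Answer: ball4:lands@17:R ball2:lands@18:L ball3:lands@21:R

Derivation:
Beat 0 (L): throw ball1 h=3 -> lands@3:R; in-air after throw: [b1@3:R]
Beat 1 (R): throw ball2 h=5 -> lands@6:L; in-air after throw: [b1@3:R b2@6:L]
Beat 2 (L): throw ball3 h=7 -> lands@9:R; in-air after throw: [b1@3:R b2@6:L b3@9:R]
Beat 3 (R): throw ball1 h=1 -> lands@4:L; in-air after throw: [b1@4:L b2@6:L b3@9:R]
Beat 4 (L): throw ball1 h=3 -> lands@7:R; in-air after throw: [b2@6:L b1@7:R b3@9:R]
Beat 5 (R): throw ball4 h=5 -> lands@10:L; in-air after throw: [b2@6:L b1@7:R b3@9:R b4@10:L]
Beat 6 (L): throw ball2 h=7 -> lands@13:R; in-air after throw: [b1@7:R b3@9:R b4@10:L b2@13:R]
Beat 7 (R): throw ball1 h=1 -> lands@8:L; in-air after throw: [b1@8:L b3@9:R b4@10:L b2@13:R]
Beat 8 (L): throw ball1 h=3 -> lands@11:R; in-air after throw: [b3@9:R b4@10:L b1@11:R b2@13:R]
Beat 9 (R): throw ball3 h=5 -> lands@14:L; in-air after throw: [b4@10:L b1@11:R b2@13:R b3@14:L]
Beat 10 (L): throw ball4 h=7 -> lands@17:R; in-air after throw: [b1@11:R b2@13:R b3@14:L b4@17:R]
Beat 11 (R): throw ball1 h=1 -> lands@12:L; in-air after throw: [b1@12:L b2@13:R b3@14:L b4@17:R]
Beat 12 (L): throw ball1 h=3 -> lands@15:R; in-air after throw: [b2@13:R b3@14:L b1@15:R b4@17:R]
Beat 13 (R): throw ball2 h=5 -> lands@18:L; in-air after throw: [b3@14:L b1@15:R b4@17:R b2@18:L]
Beat 14 (L): throw ball3 h=7 -> lands@21:R; in-air after throw: [b1@15:R b4@17:R b2@18:L b3@21:R]
Beat 15 (R): throw ball1 h=1 -> lands@16:L; in-air after throw: [b1@16:L b4@17:R b2@18:L b3@21:R]
Beat 16 (L): throw ball1 h=3 -> lands@19:R; in-air after throw: [b4@17:R b2@18:L b1@19:R b3@21:R]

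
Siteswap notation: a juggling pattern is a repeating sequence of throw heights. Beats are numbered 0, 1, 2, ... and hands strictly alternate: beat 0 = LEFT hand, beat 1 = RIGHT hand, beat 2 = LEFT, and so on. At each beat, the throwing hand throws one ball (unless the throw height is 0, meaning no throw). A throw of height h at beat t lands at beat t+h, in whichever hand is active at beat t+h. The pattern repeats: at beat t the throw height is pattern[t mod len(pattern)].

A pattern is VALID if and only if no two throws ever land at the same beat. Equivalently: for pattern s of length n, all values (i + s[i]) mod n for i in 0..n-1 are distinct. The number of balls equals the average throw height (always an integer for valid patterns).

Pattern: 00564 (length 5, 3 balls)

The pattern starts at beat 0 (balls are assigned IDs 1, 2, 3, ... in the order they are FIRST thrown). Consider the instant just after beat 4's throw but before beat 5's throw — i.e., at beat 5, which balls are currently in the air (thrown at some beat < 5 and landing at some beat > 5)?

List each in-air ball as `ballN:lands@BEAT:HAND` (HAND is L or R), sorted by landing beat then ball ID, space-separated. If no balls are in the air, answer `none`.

Answer: ball1:lands@7:R ball3:lands@8:L ball2:lands@9:R

Derivation:
Beat 2 (L): throw ball1 h=5 -> lands@7:R; in-air after throw: [b1@7:R]
Beat 3 (R): throw ball2 h=6 -> lands@9:R; in-air after throw: [b1@7:R b2@9:R]
Beat 4 (L): throw ball3 h=4 -> lands@8:L; in-air after throw: [b1@7:R b3@8:L b2@9:R]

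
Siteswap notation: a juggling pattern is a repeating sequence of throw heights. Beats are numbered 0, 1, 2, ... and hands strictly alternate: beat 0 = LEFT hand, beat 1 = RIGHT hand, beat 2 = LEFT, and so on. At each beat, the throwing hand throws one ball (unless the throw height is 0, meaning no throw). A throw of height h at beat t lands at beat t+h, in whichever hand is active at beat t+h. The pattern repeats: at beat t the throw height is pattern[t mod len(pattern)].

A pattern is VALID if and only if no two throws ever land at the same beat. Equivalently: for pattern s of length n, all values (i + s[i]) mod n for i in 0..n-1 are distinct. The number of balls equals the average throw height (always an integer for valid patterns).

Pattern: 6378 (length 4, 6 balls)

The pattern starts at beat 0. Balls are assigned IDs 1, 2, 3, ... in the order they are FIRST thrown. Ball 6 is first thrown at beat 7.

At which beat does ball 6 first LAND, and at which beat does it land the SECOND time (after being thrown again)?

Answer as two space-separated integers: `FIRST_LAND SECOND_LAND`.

Beat 0 (L): throw ball1 h=6 -> lands@6:L; in-air after throw: [b1@6:L]
Beat 1 (R): throw ball2 h=3 -> lands@4:L; in-air after throw: [b2@4:L b1@6:L]
Beat 2 (L): throw ball3 h=7 -> lands@9:R; in-air after throw: [b2@4:L b1@6:L b3@9:R]
Beat 3 (R): throw ball4 h=8 -> lands@11:R; in-air after throw: [b2@4:L b1@6:L b3@9:R b4@11:R]
Beat 4 (L): throw ball2 h=6 -> lands@10:L; in-air after throw: [b1@6:L b3@9:R b2@10:L b4@11:R]
Beat 5 (R): throw ball5 h=3 -> lands@8:L; in-air after throw: [b1@6:L b5@8:L b3@9:R b2@10:L b4@11:R]
Beat 6 (L): throw ball1 h=7 -> lands@13:R; in-air after throw: [b5@8:L b3@9:R b2@10:L b4@11:R b1@13:R]
Beat 7 (R): throw ball6 h=8 -> lands@15:R; in-air after throw: [b5@8:L b3@9:R b2@10:L b4@11:R b1@13:R b6@15:R]
Beat 8 (L): throw ball5 h=6 -> lands@14:L; in-air after throw: [b3@9:R b2@10:L b4@11:R b1@13:R b5@14:L b6@15:R]
Beat 9 (R): throw ball3 h=3 -> lands@12:L; in-air after throw: [b2@10:L b4@11:R b3@12:L b1@13:R b5@14:L b6@15:R]
Beat 10 (L): throw ball2 h=7 -> lands@17:R; in-air after throw: [b4@11:R b3@12:L b1@13:R b5@14:L b6@15:R b2@17:R]
Beat 11 (R): throw ball4 h=8 -> lands@19:R; in-air after throw: [b3@12:L b1@13:R b5@14:L b6@15:R b2@17:R b4@19:R]
Beat 12 (L): throw ball3 h=6 -> lands@18:L; in-air after throw: [b1@13:R b5@14:L b6@15:R b2@17:R b3@18:L b4@19:R]
Beat 13 (R): throw ball1 h=3 -> lands@16:L; in-air after throw: [b5@14:L b6@15:R b1@16:L b2@17:R b3@18:L b4@19:R]
Beat 14 (L): throw ball5 h=7 -> lands@21:R; in-air after throw: [b6@15:R b1@16:L b2@17:R b3@18:L b4@19:R b5@21:R]
Beat 15 (R): throw ball6 h=8 -> lands@23:R; in-air after throw: [b1@16:L b2@17:R b3@18:L b4@19:R b5@21:R b6@23:R]
Beat 16 (L): throw ball1 h=6 -> lands@22:L; in-air after throw: [b2@17:R b3@18:L b4@19:R b5@21:R b1@22:L b6@23:R]
Beat 17 (R): throw ball2 h=3 -> lands@20:L; in-air after throw: [b3@18:L b4@19:R b2@20:L b5@21:R b1@22:L b6@23:R]
Beat 18 (L): throw ball3 h=7 -> lands@25:R; in-air after throw: [b4@19:R b2@20:L b5@21:R b1@22:L b6@23:R b3@25:R]
Beat 19 (R): throw ball4 h=8 -> lands@27:R; in-air after throw: [b2@20:L b5@21:R b1@22:L b6@23:R b3@25:R b4@27:R]
Beat 20 (L): throw ball2 h=6 -> lands@26:L; in-air after throw: [b5@21:R b1@22:L b6@23:R b3@25:R b2@26:L b4@27:R]
Beat 21 (R): throw ball5 h=3 -> lands@24:L; in-air after throw: [b1@22:L b6@23:R b5@24:L b3@25:R b2@26:L b4@27:R]
Beat 22 (L): throw ball1 h=7 -> lands@29:R; in-air after throw: [b6@23:R b5@24:L b3@25:R b2@26:L b4@27:R b1@29:R]
Beat 23 (R): throw ball6 h=8 -> lands@31:R; in-air after throw: [b5@24:L b3@25:R b2@26:L b4@27:R b1@29:R b6@31:R]
Ball 6: thrown@7 h=8 -> first land @15; rethrown@15 h=8 -> second land @23

Answer: 15 23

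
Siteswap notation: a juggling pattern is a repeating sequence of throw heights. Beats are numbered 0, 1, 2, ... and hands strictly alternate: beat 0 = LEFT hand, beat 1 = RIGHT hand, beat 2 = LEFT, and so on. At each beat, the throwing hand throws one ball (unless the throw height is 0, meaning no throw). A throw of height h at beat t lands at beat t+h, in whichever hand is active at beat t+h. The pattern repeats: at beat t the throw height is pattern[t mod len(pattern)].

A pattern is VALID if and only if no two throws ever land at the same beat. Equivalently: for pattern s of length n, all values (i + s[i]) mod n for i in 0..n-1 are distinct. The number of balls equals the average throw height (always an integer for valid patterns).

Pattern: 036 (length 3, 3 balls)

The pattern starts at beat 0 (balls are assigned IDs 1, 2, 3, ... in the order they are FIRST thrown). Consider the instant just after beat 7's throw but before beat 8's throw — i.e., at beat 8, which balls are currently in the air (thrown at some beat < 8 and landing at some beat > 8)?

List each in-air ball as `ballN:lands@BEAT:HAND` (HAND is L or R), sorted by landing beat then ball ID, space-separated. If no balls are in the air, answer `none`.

Answer: ball1:lands@10:L ball3:lands@11:R

Derivation:
Beat 1 (R): throw ball1 h=3 -> lands@4:L; in-air after throw: [b1@4:L]
Beat 2 (L): throw ball2 h=6 -> lands@8:L; in-air after throw: [b1@4:L b2@8:L]
Beat 4 (L): throw ball1 h=3 -> lands@7:R; in-air after throw: [b1@7:R b2@8:L]
Beat 5 (R): throw ball3 h=6 -> lands@11:R; in-air after throw: [b1@7:R b2@8:L b3@11:R]
Beat 7 (R): throw ball1 h=3 -> lands@10:L; in-air after throw: [b2@8:L b1@10:L b3@11:R]
Beat 8 (L): throw ball2 h=6 -> lands@14:L; in-air after throw: [b1@10:L b3@11:R b2@14:L]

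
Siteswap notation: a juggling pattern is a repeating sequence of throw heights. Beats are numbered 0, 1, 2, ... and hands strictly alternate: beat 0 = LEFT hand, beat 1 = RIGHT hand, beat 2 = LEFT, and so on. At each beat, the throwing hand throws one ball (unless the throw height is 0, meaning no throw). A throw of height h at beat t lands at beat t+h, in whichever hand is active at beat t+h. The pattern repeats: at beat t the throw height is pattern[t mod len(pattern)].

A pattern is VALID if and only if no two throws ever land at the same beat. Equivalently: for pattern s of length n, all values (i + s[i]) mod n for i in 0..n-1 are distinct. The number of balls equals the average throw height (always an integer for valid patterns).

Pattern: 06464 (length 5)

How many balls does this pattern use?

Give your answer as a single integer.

Pattern = [0, 6, 4, 6, 4], length n = 5
  position 0: throw height = 0, running sum = 0
  position 1: throw height = 6, running sum = 6
  position 2: throw height = 4, running sum = 10
  position 3: throw height = 6, running sum = 16
  position 4: throw height = 4, running sum = 20
Total sum = 20; balls = sum / n = 20 / 5 = 4

Answer: 4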